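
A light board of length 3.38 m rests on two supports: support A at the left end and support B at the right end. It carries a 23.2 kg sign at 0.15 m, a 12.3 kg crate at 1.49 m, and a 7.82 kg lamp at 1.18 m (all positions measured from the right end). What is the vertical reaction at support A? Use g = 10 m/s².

About support B:
Sign: 23.2 × 10 = 232 N down at 0.15 m → arm 0.15 m, τ = 232 × 0.15 = 34.8 N·m counterclockwise.
Crate: 12.3 × 10 = 123 N down at 1.49 m → arm 1.49 m, τ = 123 × 1.49 = 183.3 N·m counterclockwise.
Lamp: 7.82 × 10 = 78.2 N down at 1.18 m → arm 1.18 m, τ = 78.2 × 1.18 = 92.28 N·m counterclockwise.
Net load moment about support B = 310.4 N·m counterclockwise.
Reaction R at support A is upward at 3.38 m, arm 3.38 m → moment R × 3.38 clockwise.
Balancing moments: R × 3.38 = 310.4, giving R = 91.8 N.

R_A ≈ 91.8 N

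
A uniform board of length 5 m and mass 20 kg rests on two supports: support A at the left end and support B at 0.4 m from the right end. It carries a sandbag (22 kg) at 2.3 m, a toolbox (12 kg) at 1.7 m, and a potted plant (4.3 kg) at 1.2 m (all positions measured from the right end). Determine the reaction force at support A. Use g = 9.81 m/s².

R_A ≈ 219 N

Taking torques about support B:
Beam weight: 20 × 9.81 = 196.2 N down at 2.5 m → arm 2.1 m, τ = 196.2 × 2.1 = 412 N·m counterclockwise.
Sandbag: 22 × 9.81 = 215.8 N down at 2.3 m → arm 1.9 m, τ = 215.8 × 1.9 = 410 N·m counterclockwise.
Toolbox: 12 × 9.81 = 117.7 N down at 1.7 m → arm 1.3 m, τ = 117.7 × 1.3 = 153 N·m counterclockwise.
Potted plant: 4.3 × 9.81 = 42.18 N down at 1.2 m → arm 0.8 m, τ = 42.18 × 0.8 = 33.74 N·m counterclockwise.
Net load moment about support B = 1009 N·m counterclockwise.
Reaction R at support A is upward at 5 m, arm 4.6 m → moment R × 4.6 clockwise.
Balancing moments: R × 4.6 = 1009, giving R = 219 N.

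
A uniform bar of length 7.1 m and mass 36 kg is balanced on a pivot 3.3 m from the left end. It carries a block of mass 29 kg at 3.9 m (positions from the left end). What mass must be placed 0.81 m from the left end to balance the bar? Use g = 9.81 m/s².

About the pivot (at 3.3 m from the left end):
Beam weight: 36 × 9.81 = 353.2 N down at 3.55 m → arm 0.25 m, τ = 353.2 × 0.25 = 88.3 N·m clockwise.
Block: 29 × 9.81 = 284.5 N down at 3.9 m → arm 0.6 m, τ = 284.5 × 0.6 = 170.7 N·m clockwise.
Net moment of known loads = 259 N·m clockwise.
An unknown mass m at 0.81 m has arm 2.49 m; its moment is m·g·2.49 counterclockwise.
Στ = 0 ⇒ m × 9.81 × 2.49 = 259 ⇒ m = 259 / (9.81 × 2.49) = 10.6 kg.

m ≈ 10.6 kg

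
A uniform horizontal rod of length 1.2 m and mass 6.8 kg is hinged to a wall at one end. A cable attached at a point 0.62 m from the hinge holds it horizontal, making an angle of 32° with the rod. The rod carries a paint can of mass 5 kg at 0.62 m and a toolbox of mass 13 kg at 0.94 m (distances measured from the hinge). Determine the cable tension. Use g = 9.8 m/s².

Taking torques about the hinge:
Beam weight: 6.8 × 9.8 = 66.64 N down at 0.6 m → arm 0.6 m, τ = 66.64 × 0.6 = 39.98 N·m clockwise.
Paint can: 5 × 9.8 = 49 N down at 0.62 m → arm 0.62 m, τ = 49 × 0.62 = 30.38 N·m clockwise.
Toolbox: 13 × 9.8 = 127.4 N down at 0.94 m → arm 0.94 m, τ = 127.4 × 0.94 = 119.8 N·m clockwise.
Total clockwise load moment = 190.2 N·m.
The cable tension T acts at 0.62 m; only its component perpendicular to the rod, T sinθ, produces torque. sin 32° = 0.5299.
For rotational equilibrium, T × 0.62 × 0.5299 = 190.2, so T = 190.2 / 0.3285 = 579 N.

T ≈ 579 N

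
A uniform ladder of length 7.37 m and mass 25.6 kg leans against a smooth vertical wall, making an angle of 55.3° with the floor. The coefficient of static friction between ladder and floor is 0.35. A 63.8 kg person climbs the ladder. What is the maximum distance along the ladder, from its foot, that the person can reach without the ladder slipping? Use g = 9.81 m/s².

About the foot of the ladder:
Ladder weight 25.6×9.81 = 251.1 N acts at 3.685 m along the ladder; its horizontal arm is 3.685·cos55.3° = 2.098 m → τ = 526.8 N·m clockwise.
Person weight 63.8×9.81 = 625.9 N at distance d → arm d·cos55.3° → τ = 625.9·d·0.5693 clockwise.
Wall normal N at the top has arm L sinθ = 6.059 m counterclockwise, so Στ = 0 gives N·6.059 = 526.8 + 356.3·d.
ΣFy = 0 ⇒ N_floor = 877 N, so the maximum friction is μ_s·N_floor = 0.35×877 = 306.9 N. ΣFx = 0 ⇒ N_wall = f, so at the slipping point N = 306.9 N.
Substituting: 306.9×6.059 = 526.8 + 356.3·d ⇒ d = (1860 − 526.8) / 356.3 = 3.74 m.

d ≈ 3.74 m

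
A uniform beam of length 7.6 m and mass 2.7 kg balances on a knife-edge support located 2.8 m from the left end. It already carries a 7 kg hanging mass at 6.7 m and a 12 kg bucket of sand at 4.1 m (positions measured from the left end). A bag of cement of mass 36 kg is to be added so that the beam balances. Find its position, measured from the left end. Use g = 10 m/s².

x ≈ 1.53 m from the left end

Taking torques about the knife-edge support (at 2.8 m from the left end):
Beam weight: 2.7 × 10 = 27 N down at 3.8 m → arm 1 m, τ = 27 × 1 = 27 N·m clockwise.
Hanging mass: 7 × 10 = 70 N down at 6.7 m → arm 3.9 m, τ = 70 × 3.9 = 273 N·m clockwise.
Bucket of sand: 12 × 10 = 120 N down at 4.1 m → arm 1.3 m, τ = 120 × 1.3 = 156 N·m clockwise.
Net moment of existing loads = 456 N·m clockwise.
The bag of cement weighs 36 × 10 = 360 N and must supply an equal counterclockwise moment, so its lever arm about the knife-edge support is 456 / 360 = 1.27 m.
That puts it at 2.8 − 1.27 = 1.53 m from the left end.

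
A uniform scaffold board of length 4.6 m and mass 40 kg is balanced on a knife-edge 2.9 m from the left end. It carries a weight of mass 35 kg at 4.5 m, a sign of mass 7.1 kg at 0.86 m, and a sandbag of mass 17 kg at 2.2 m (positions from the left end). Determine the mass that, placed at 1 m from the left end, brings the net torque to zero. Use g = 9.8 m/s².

m ≈ 2.96 kg

Sum moments about the knife-edge (at 2.9 m from the left end) (the support reaction has zero arm there).
Beam weight: 40 × 9.8 = 392 N down at 2.3 m → arm 0.6 m, τ = 392 × 0.6 = 235.2 N·m counterclockwise.
Weight: 35 × 9.8 = 343 N down at 4.5 m → arm 1.6 m, τ = 343 × 1.6 = 548.8 N·m clockwise.
Sign: 7.1 × 9.8 = 69.58 N down at 0.86 m → arm 2.04 m, τ = 69.58 × 2.04 = 141.9 N·m counterclockwise.
Sandbag: 17 × 9.8 = 166.6 N down at 2.2 m → arm 0.7 m, τ = 166.6 × 0.7 = 116.6 N·m counterclockwise.
Net moment of known loads = 55.1 N·m clockwise.
An unknown mass m at 1 m has arm 1.9 m; its moment is m·g·1.9 counterclockwise.
Στ = 0 ⇒ m × 9.8 × 1.9 = 55.1 ⇒ m = 55.1 / (9.8 × 1.9) = 2.96 kg.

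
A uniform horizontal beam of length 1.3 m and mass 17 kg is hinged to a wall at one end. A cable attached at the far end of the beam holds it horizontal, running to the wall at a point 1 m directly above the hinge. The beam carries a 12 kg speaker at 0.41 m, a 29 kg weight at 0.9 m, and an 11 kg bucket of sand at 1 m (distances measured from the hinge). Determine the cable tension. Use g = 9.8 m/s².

T ≈ 656 N

Choose the hinge as the axis so the unknown hinge reaction has zero arm there.
Beam weight: 17 × 9.8 = 166.6 N down at 0.65 m → arm 0.65 m, τ = 166.6 × 0.65 = 108.3 N·m clockwise.
Speaker: 12 × 9.8 = 117.6 N down at 0.41 m → arm 0.41 m, τ = 117.6 × 0.41 = 48.22 N·m clockwise.
Weight: 29 × 9.8 = 284.2 N down at 0.9 m → arm 0.9 m, τ = 284.2 × 0.9 = 255.8 N·m clockwise.
Bucket of sand: 11 × 9.8 = 107.8 N down at 1 m → arm 1 m, τ = 107.8 × 1 = 107.8 N·m clockwise.
Total clockwise load moment = 520.1 N·m.
The cable tension T acts at 1.3 m; only its component perpendicular to the beam, T sinθ, produces torque. sinθ = h/√(h²+d²) = 1/√(1²+1.3²) = 0.6097.
For rotational equilibrium, T × 1.3 × 0.6097 = 520.1, so T = 520.1 / 0.7926 = 656 N.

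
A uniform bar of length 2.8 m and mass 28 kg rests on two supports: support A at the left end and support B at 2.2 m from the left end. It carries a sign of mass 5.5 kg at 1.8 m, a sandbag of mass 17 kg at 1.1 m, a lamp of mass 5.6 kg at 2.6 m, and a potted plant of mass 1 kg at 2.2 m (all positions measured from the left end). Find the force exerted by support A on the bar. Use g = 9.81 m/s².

R_A ≈ 183 N

About support B:
Beam weight: 28 × 9.81 = 274.7 N down at 1.4 m → arm 0.8 m, τ = 274.7 × 0.8 = 219.8 N·m counterclockwise.
Sign: 5.5 × 9.81 = 53.96 N down at 1.8 m → arm 0.4 m, τ = 53.96 × 0.4 = 21.58 N·m counterclockwise.
Sandbag: 17 × 9.81 = 166.8 N down at 1.1 m → arm 1.1 m, τ = 166.8 × 1.1 = 183.5 N·m counterclockwise.
Lamp: 5.6 × 9.81 = 54.94 N down at 2.6 m → arm 0.4 m, τ = 54.94 × 0.4 = 21.98 N·m clockwise.
Potted plant: acts at the support B, moment arm 0 → no torque.
Net load moment about support B = 402.9 N·m counterclockwise.
Reaction R at support A is upward at 0 m, arm 2.2 m → moment R × 2.2 clockwise.
Balancing moments: R × 2.2 = 402.9, giving R = 183 N.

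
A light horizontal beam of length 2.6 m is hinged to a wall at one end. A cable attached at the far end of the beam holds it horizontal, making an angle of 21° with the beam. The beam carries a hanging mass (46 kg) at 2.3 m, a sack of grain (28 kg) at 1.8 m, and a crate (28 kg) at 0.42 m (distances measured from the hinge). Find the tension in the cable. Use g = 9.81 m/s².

Sum moments about the hinge (the unknown hinge reaction has zero arm there).
Hanging mass: 46 × 9.81 = 451.3 N down at 2.3 m → arm 2.3 m, τ = 451.3 × 2.3 = 1038 N·m clockwise.
Sack of grain: 28 × 9.81 = 274.7 N down at 1.8 m → arm 1.8 m, τ = 274.7 × 1.8 = 494.5 N·m clockwise.
Crate: 28 × 9.81 = 274.7 N down at 0.42 m → arm 0.42 m, τ = 274.7 × 0.42 = 115.4 N·m clockwise.
Total clockwise load moment = 1648 N·m.
The cable tension T acts at 2.6 m; only its component perpendicular to the beam, T sinθ, produces torque. sin 21° = 0.3584.
For rotational equilibrium, T × 2.6 × 0.3584 = 1648, so T = 1648 / 0.9318 = 1770 N.

T ≈ 1770 N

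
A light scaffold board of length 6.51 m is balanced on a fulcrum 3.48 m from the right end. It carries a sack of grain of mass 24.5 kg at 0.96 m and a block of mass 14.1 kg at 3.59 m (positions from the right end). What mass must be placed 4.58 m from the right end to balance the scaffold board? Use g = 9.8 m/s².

m ≈ 54.7 kg

About the fulcrum (at 3.48 m from the right end):
Sack of grain: 24.5 × 9.8 = 240.1 N down at 0.96 m → arm 2.52 m, τ = 240.1 × 2.52 = 605.1 N·m clockwise.
Block: 14.1 × 9.8 = 138.2 N down at 3.59 m → arm 0.11 m, τ = 138.2 × 0.11 = 15.2 N·m counterclockwise.
Net moment of known loads = 589.9 N·m clockwise.
An unknown mass m at 4.58 m has arm 1.1 m; its moment is m·g·1.1 counterclockwise.
For rotational equilibrium, m × 9.8 × 1.1 = 589.9, so m = 589.9 / (9.8 × 1.1) = 54.7 kg.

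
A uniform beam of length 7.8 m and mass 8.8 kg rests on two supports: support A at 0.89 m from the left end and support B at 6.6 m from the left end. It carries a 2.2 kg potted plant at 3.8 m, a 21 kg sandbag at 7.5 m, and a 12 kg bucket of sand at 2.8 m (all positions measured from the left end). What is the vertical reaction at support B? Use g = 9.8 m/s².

R_B ≈ 334 N

About support A:
Beam weight: 8.8 × 9.8 = 86.24 N down at 3.9 m → arm 3.01 m, τ = 86.24 × 3.01 = 259.6 N·m clockwise.
Potted plant: 2.2 × 9.8 = 21.56 N down at 3.8 m → arm 2.91 m, τ = 21.56 × 2.91 = 62.74 N·m clockwise.
Sandbag: 21 × 9.8 = 205.8 N down at 7.5 m → arm 6.61 m, τ = 205.8 × 6.61 = 1360 N·m clockwise.
Bucket of sand: 12 × 9.8 = 117.6 N down at 2.8 m → arm 1.91 m, τ = 117.6 × 1.91 = 224.6 N·m clockwise.
Net load moment about support A = 1907 N·m clockwise.
Reaction R at support B is upward at 6.6 m, arm 5.71 m → moment R × 5.71 counterclockwise.
For rotational equilibrium, R × 5.71 = 1907, so R = 334 N.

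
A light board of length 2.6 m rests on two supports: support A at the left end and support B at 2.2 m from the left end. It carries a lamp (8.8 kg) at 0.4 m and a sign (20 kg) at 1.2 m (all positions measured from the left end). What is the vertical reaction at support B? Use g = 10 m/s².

R_B ≈ 125 N

About support A:
Lamp: 8.8 × 10 = 88 N down at 0.4 m → arm 0.4 m, τ = 88 × 0.4 = 35.2 N·m clockwise.
Sign: 20 × 10 = 200 N down at 1.2 m → arm 1.2 m, τ = 200 × 1.2 = 240 N·m clockwise.
Net load moment about support A = 275.2 N·m clockwise.
Reaction R at support B is upward at 2.2 m, arm 2.2 m → moment R × 2.2 counterclockwise.
Setting net torque to zero: R × 2.2 = 275.2 → R = 125 N.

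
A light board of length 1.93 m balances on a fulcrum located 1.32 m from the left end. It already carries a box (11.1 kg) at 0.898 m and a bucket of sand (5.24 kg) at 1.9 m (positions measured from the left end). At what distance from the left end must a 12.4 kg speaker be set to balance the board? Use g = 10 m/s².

x ≈ 1.45 m from the left end

Choose the fulcrum (at 1.32 m from the left end) as the axis so the support reaction has zero arm there.
Box: 11.1 × 10 = 111 N down at 0.898 m → arm 0.422 m, τ = 111 × 0.422 = 46.84 N·m counterclockwise.
Bucket of sand: 5.24 × 10 = 52.4 N down at 1.9 m → arm 0.58 m, τ = 52.4 × 0.58 = 30.39 N·m clockwise.
Net moment of existing loads = 16.45 N·m counterclockwise.
The speaker weighs 12.4 × 10 = 124 N and must supply an equal clockwise moment, so its lever arm about the fulcrum is 16.45 / 124 = 0.133 m.
That puts it at 1.32 + 0.133 = 1.45 m from the left end.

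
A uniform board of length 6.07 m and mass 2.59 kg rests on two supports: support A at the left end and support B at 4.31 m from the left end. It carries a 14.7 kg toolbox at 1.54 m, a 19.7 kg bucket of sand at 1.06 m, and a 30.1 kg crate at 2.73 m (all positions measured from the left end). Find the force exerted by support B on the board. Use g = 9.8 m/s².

R_B ≈ 304 N

Sum moments about support A (its reaction then has zero moment arm).
Beam weight: 2.59 × 9.8 = 25.38 N down at 3.035 m → arm 3.035 m, τ = 25.38 × 3.035 = 77.03 N·m clockwise.
Toolbox: 14.7 × 9.8 = 144.1 N down at 1.54 m → arm 1.54 m, τ = 144.1 × 1.54 = 221.9 N·m clockwise.
Bucket of sand: 19.7 × 9.8 = 193.1 N down at 1.06 m → arm 1.06 m, τ = 193.1 × 1.06 = 204.7 N·m clockwise.
Crate: 30.1 × 9.8 = 295 N down at 2.73 m → arm 2.73 m, τ = 295 × 2.73 = 805.4 N·m clockwise.
Net load moment about support A = 1309 N·m clockwise.
Reaction R at support B is upward at 4.31 m, arm 4.31 m → moment R × 4.31 counterclockwise.
Στ = 0 ⇒ R × 4.31 = 1309 ⇒ R = 304 N.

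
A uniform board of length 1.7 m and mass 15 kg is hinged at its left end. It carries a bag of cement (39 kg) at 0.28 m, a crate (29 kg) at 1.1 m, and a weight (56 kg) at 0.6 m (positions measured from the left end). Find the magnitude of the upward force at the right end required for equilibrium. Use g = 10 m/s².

Take moments about the left end.
Beam weight: 15 × 10 = 150 N down at 0.85 m → arm 0.85 m, τ = 150 × 0.85 = 127.5 N·m clockwise.
Bag of cement: 39 × 10 = 390 N down at 0.28 m → arm 0.28 m, τ = 390 × 0.28 = 109.2 N·m clockwise.
Crate: 29 × 10 = 290 N down at 1.1 m → arm 1.1 m, τ = 290 × 1.1 = 319 N·m clockwise.
Weight: 56 × 10 = 560 N down at 0.6 m → arm 0.6 m, τ = 560 × 0.6 = 336 N·m clockwise.
Net moment of the loads = 891.7 N·m clockwise.
The upward force F acts at the right end, arm 1.7 m, giving F × 1.7 counterclockwise.
Balancing moments: F × 1.7 = 891.7, giving F = 891.7 / 1.7 = 525 N.

F ≈ 525 N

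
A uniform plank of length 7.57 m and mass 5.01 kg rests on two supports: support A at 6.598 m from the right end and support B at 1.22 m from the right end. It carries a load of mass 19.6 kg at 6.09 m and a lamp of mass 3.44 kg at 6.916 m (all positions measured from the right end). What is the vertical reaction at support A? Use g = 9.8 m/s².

R_A ≈ 233 N

Take moments about support B.
Beam weight: 5.01 × 9.8 = 49.1 N down at 3.785 m → arm 2.565 m, τ = 49.1 × 2.565 = 125.9 N·m counterclockwise.
Load: 19.6 × 9.8 = 192.1 N down at 6.09 m → arm 4.87 m, τ = 192.1 × 4.87 = 935.5 N·m counterclockwise.
Lamp: 3.44 × 9.8 = 33.71 N down at 6.916 m → arm 5.696 m, τ = 33.71 × 5.696 = 192 N·m counterclockwise.
Net load moment about support B = 1253 N·m counterclockwise.
Reaction R at support A is upward at 6.598 m, arm 5.378 m → moment R × 5.378 clockwise.
Balancing moments: R × 5.378 = 1253, giving R = 233 N.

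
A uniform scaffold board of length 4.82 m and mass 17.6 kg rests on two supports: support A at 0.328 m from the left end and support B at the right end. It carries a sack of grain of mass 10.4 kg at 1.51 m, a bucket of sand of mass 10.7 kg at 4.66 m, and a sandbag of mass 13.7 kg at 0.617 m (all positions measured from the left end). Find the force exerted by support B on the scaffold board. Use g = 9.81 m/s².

R_B ≈ 217 N

Take moments about support A.
Beam weight: 17.6 × 9.81 = 172.7 N down at 2.41 m → arm 2.082 m, τ = 172.7 × 2.082 = 359.6 N·m clockwise.
Sack of grain: 10.4 × 9.81 = 102 N down at 1.51 m → arm 1.182 m, τ = 102 × 1.182 = 120.6 N·m clockwise.
Bucket of sand: 10.7 × 9.81 = 105 N down at 4.66 m → arm 4.332 m, τ = 105 × 4.332 = 454.9 N·m clockwise.
Sandbag: 13.7 × 9.81 = 134.4 N down at 0.617 m → arm 0.289 m, τ = 134.4 × 0.289 = 38.84 N·m clockwise.
Net load moment about support A = 973.9 N·m clockwise.
Reaction R at support B is upward at 4.82 m, arm 4.492 m → moment R × 4.492 counterclockwise.
For rotational equilibrium, R × 4.492 = 973.9, so R = 217 N.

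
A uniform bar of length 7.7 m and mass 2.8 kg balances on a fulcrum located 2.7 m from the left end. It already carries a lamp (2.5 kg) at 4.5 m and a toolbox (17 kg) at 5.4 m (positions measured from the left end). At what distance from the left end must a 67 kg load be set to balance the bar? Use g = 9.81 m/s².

x ≈ 1.9 m from the left end

Take moments about the fulcrum (at 2.7 m from the left end).
Beam weight: 2.8 × 9.81 = 27.47 N down at 3.85 m → arm 1.15 m, τ = 27.47 × 1.15 = 31.59 N·m clockwise.
Lamp: 2.5 × 9.81 = 24.53 N down at 4.5 m → arm 1.8 m, τ = 24.53 × 1.8 = 44.15 N·m clockwise.
Toolbox: 17 × 9.81 = 166.8 N down at 5.4 m → arm 2.7 m, τ = 166.8 × 2.7 = 450.4 N·m clockwise.
Net moment of existing loads = 526.1 N·m clockwise.
The load weighs 67 × 9.81 = 657.3 N and must supply an equal counterclockwise moment, so its lever arm about the fulcrum is 526.1 / 657.3 = 0.8 m.
That puts it at 2.7 − 0.8 = 1.9 m from the left end.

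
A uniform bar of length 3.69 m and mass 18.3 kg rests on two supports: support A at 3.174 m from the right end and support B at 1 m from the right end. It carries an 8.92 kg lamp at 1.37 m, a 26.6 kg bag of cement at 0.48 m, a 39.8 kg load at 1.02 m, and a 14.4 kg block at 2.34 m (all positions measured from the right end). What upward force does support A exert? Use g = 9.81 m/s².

R_A ≈ 113 N

About support B:
Beam weight: 18.3 × 9.81 = 179.5 N down at 1.845 m → arm 0.845 m, τ = 179.5 × 0.845 = 151.7 N·m counterclockwise.
Lamp: 8.92 × 9.81 = 87.51 N down at 1.37 m → arm 0.37 m, τ = 87.51 × 0.37 = 32.38 N·m counterclockwise.
Bag of cement: 26.6 × 9.81 = 260.9 N down at 0.48 m → arm 0.52 m, τ = 260.9 × 0.52 = 135.7 N·m clockwise.
Load: 39.8 × 9.81 = 390.4 N down at 1.02 m → arm 0.02 m, τ = 390.4 × 0.02 = 7.808 N·m counterclockwise.
Block: 14.4 × 9.81 = 141.3 N down at 2.34 m → arm 1.34 m, τ = 141.3 × 1.34 = 189.3 N·m counterclockwise.
Net load moment about support B = 245.5 N·m counterclockwise.
Reaction R at support A is upward at 3.174 m, arm 2.174 m → moment R × 2.174 clockwise.
For rotational equilibrium, R × 2.174 = 245.5, so R = 113 N.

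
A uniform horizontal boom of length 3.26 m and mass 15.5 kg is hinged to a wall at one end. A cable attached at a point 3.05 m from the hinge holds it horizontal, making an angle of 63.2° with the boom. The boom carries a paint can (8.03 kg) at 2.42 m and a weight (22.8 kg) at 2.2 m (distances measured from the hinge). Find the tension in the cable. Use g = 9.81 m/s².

About the hinge:
Beam weight: 15.5 × 9.81 = 152.1 N down at 1.63 m → arm 1.63 m, τ = 152.1 × 1.63 = 247.9 N·m clockwise.
Paint can: 8.03 × 9.81 = 78.77 N down at 2.42 m → arm 2.42 m, τ = 78.77 × 2.42 = 190.6 N·m clockwise.
Weight: 22.8 × 9.81 = 223.7 N down at 2.2 m → arm 2.2 m, τ = 223.7 × 2.2 = 492.1 N·m clockwise.
Total clockwise load moment = 930.6 N·m.
The cable tension T acts at 3.05 m; only its component perpendicular to the boom, T sinθ, produces torque. sin 63.2° = 0.8926.
For rotational equilibrium, T × 3.05 × 0.8926 = 930.6, so T = 930.6 / 2.722 = 342 N.

T ≈ 342 N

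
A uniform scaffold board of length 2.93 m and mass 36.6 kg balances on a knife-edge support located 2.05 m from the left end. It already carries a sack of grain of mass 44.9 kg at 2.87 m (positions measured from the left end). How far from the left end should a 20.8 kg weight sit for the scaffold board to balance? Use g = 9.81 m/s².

x ≈ 1.31 m from the left end

Take moments about the knife-edge support (at 2.05 m from the left end).
Beam weight: 36.6 × 9.81 = 359 N down at 1.465 m → arm 0.585 m, τ = 359 × 0.585 = 210 N·m counterclockwise.
Sack of grain: 44.9 × 9.81 = 440.5 N down at 2.87 m → arm 0.82 m, τ = 440.5 × 0.82 = 361.2 N·m clockwise.
Net moment of existing loads = 151.2 N·m clockwise.
The weight weighs 20.8 × 9.81 = 204 N and must supply an equal counterclockwise moment, so its lever arm about the knife-edge support is 151.2 / 204 = 0.741 m.
That puts it at 2.05 − 0.741 = 1.31 m from the left end.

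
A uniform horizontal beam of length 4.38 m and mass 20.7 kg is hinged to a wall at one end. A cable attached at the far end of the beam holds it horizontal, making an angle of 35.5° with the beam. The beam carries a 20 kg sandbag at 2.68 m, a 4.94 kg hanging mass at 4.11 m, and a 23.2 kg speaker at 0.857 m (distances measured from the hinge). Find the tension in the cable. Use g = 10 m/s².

Choose the hinge as the axis so the unknown hinge reaction has zero arm there.
Beam weight: 20.7 × 10 = 207 N down at 2.19 m → arm 2.19 m, τ = 207 × 2.19 = 453.3 N·m clockwise.
Sandbag: 20 × 10 = 200 N down at 2.68 m → arm 2.68 m, τ = 200 × 2.68 = 536 N·m clockwise.
Hanging mass: 4.94 × 10 = 49.4 N down at 4.11 m → arm 4.11 m, τ = 49.4 × 4.11 = 203 N·m clockwise.
Speaker: 23.2 × 10 = 232 N down at 0.857 m → arm 0.857 m, τ = 232 × 0.857 = 198.8 N·m clockwise.
Total clockwise load moment = 1391 N·m.
The cable tension T acts at 4.38 m; only its component perpendicular to the beam, T sinθ, produces torque. sin 35.5° = 0.5807.
Στ = 0 ⇒ T × 4.38 × 0.5807 = 1391 ⇒ T = 1391 / 2.543 = 547 N.

T ≈ 547 N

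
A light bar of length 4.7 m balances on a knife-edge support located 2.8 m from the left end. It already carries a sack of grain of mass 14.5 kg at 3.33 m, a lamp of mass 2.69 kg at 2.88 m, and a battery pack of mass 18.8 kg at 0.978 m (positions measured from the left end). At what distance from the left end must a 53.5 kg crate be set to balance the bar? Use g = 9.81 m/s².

Choose the knife-edge support (at 2.8 m from the left end) as the axis so the support reaction has zero arm there.
Sack of grain: 14.5 × 9.81 = 142.2 N down at 3.33 m → arm 0.53 m, τ = 142.2 × 0.53 = 75.37 N·m clockwise.
Lamp: 2.69 × 9.81 = 26.39 N down at 2.88 m → arm 0.08 m, τ = 26.39 × 0.08 = 2.111 N·m clockwise.
Battery pack: 18.8 × 9.81 = 184.4 N down at 0.978 m → arm 1.822 m, τ = 184.4 × 1.822 = 336 N·m counterclockwise.
Net moment of existing loads = 258.5 N·m counterclockwise.
The crate weighs 53.5 × 9.81 = 524.8 N and must supply an equal clockwise moment, so its lever arm about the knife-edge support is 258.5 / 524.8 = 0.493 m.
That puts it at 2.8 + 0.493 = 3.29 m from the left end.

x ≈ 3.29 m from the left end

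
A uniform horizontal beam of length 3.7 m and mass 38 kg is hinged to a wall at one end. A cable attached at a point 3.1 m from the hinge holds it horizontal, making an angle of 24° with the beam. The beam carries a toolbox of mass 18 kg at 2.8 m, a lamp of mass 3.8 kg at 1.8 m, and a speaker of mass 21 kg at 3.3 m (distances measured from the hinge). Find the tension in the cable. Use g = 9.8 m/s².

T ≈ 1530 N

Sum moments about the hinge (the unknown hinge reaction has zero arm there).
Beam weight: 38 × 9.8 = 372.4 N down at 1.85 m → arm 1.85 m, τ = 372.4 × 1.85 = 688.9 N·m clockwise.
Toolbox: 18 × 9.8 = 176.4 N down at 2.8 m → arm 2.8 m, τ = 176.4 × 2.8 = 493.9 N·m clockwise.
Lamp: 3.8 × 9.8 = 37.24 N down at 1.8 m → arm 1.8 m, τ = 37.24 × 1.8 = 67.03 N·m clockwise.
Speaker: 21 × 9.8 = 205.8 N down at 3.3 m → arm 3.3 m, τ = 205.8 × 3.3 = 679.1 N·m clockwise.
Total clockwise load moment = 1929 N·m.
The cable tension T acts at 3.1 m; only its component perpendicular to the beam, T sinθ, produces torque. sin 24° = 0.4067.
For rotational equilibrium, T × 3.1 × 0.4067 = 1929, so T = 1929 / 1.261 = 1530 N.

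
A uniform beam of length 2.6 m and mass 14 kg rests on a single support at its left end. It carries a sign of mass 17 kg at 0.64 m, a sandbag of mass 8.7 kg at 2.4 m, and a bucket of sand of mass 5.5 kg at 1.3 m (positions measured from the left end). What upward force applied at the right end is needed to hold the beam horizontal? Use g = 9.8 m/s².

F ≈ 215 N

Take moments about the left end.
Beam weight: 14 × 9.8 = 137.2 N down at 1.3 m → arm 1.3 m, τ = 137.2 × 1.3 = 178.4 N·m clockwise.
Sign: 17 × 9.8 = 166.6 N down at 0.64 m → arm 0.64 m, τ = 166.6 × 0.64 = 106.6 N·m clockwise.
Sandbag: 8.7 × 9.8 = 85.26 N down at 2.4 m → arm 2.4 m, τ = 85.26 × 2.4 = 204.6 N·m clockwise.
Bucket of sand: 5.5 × 9.8 = 53.9 N down at 1.3 m → arm 1.3 m, τ = 53.9 × 1.3 = 70.07 N·m clockwise.
Net moment of the loads = 559.7 N·m clockwise.
The upward force F acts at the right end, arm 2.6 m, giving F × 2.6 counterclockwise.
Στ = 0 ⇒ F × 2.6 = 559.7 ⇒ F = 559.7 / 2.6 = 215 N.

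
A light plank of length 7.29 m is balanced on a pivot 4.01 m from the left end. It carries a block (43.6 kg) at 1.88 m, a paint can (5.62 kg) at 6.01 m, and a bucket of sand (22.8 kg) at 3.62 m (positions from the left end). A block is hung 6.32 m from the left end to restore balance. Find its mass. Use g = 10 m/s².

Choose the pivot (at 4.01 m from the left end) as the axis so the support reaction has zero arm there.
Block: 43.6 × 10 = 436 N down at 1.88 m → arm 2.13 m, τ = 436 × 2.13 = 928.7 N·m counterclockwise.
Paint can: 5.62 × 10 = 56.2 N down at 6.01 m → arm 2 m, τ = 56.2 × 2 = 112.4 N·m clockwise.
Bucket of sand: 22.8 × 10 = 228 N down at 3.62 m → arm 0.39 m, τ = 228 × 0.39 = 88.92 N·m counterclockwise.
Net moment of known loads = 905.2 N·m counterclockwise.
An unknown mass m at 6.32 m has arm 2.31 m; its moment is m·g·2.31 clockwise.
Στ = 0 ⇒ m × 10 × 2.31 = 905.2 ⇒ m = 905.2 / (10 × 2.31) = 39.2 kg.

m ≈ 39.2 kg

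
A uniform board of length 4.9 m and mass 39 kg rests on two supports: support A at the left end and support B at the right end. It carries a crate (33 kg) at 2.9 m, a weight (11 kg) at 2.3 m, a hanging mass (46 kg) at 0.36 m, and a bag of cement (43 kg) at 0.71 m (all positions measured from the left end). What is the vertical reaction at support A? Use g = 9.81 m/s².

Taking torques about support B:
Beam weight: 39 × 9.81 = 382.6 N down at 2.45 m → arm 2.45 m, τ = 382.6 × 2.45 = 937.4 N·m counterclockwise.
Crate: 33 × 9.81 = 323.7 N down at 2.9 m → arm 2 m, τ = 323.7 × 2 = 647.4 N·m counterclockwise.
Weight: 11 × 9.81 = 107.9 N down at 2.3 m → arm 2.6 m, τ = 107.9 × 2.6 = 280.5 N·m counterclockwise.
Hanging mass: 46 × 9.81 = 451.3 N down at 0.36 m → arm 4.54 m, τ = 451.3 × 4.54 = 2049 N·m counterclockwise.
Bag of cement: 43 × 9.81 = 421.8 N down at 0.71 m → arm 4.19 m, τ = 421.8 × 4.19 = 1767 N·m counterclockwise.
Net load moment about support B = 5681 N·m counterclockwise.
Reaction R at support A is upward at 0 m, arm 4.9 m → moment R × 4.9 clockwise.
Balancing moments: R × 4.9 = 5681, giving R = 1160 N.

R_A ≈ 1160 N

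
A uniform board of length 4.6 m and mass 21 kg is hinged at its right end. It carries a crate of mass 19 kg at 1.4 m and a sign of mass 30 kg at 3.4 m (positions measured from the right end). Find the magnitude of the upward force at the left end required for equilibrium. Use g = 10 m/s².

About the right end:
Beam weight: 21 × 10 = 210 N down at 2.3 m → arm 2.3 m, τ = 210 × 2.3 = 483 N·m counterclockwise.
Crate: 19 × 10 = 190 N down at 1.4 m → arm 1.4 m, τ = 190 × 1.4 = 266 N·m counterclockwise.
Sign: 30 × 10 = 300 N down at 3.4 m → arm 3.4 m, τ = 300 × 3.4 = 1020 N·m counterclockwise.
Net moment of the loads = 1769 N·m counterclockwise.
The upward force F acts at the left end, arm 4.6 m, giving F × 4.6 clockwise.
For rotational equilibrium, F × 4.6 = 1769, so F = 1769 / 4.6 = 385 N.

F ≈ 385 N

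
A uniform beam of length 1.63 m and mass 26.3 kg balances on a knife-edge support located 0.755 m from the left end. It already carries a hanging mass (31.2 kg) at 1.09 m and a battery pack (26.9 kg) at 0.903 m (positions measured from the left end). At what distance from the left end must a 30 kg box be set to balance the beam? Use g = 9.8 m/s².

x ≈ 0.221 m from the left end

Choose the knife-edge support (at 0.755 m from the left end) as the axis so the support reaction has zero arm there.
Beam weight: 26.3 × 9.8 = 257.7 N down at 0.815 m → arm 0.06 m, τ = 257.7 × 0.06 = 15.46 N·m clockwise.
Hanging mass: 31.2 × 9.8 = 305.8 N down at 1.09 m → arm 0.335 m, τ = 305.8 × 0.335 = 102.4 N·m clockwise.
Battery pack: 26.9 × 9.8 = 263.6 N down at 0.903 m → arm 0.148 m, τ = 263.6 × 0.148 = 39.01 N·m clockwise.
Net moment of existing loads = 156.9 N·m clockwise.
The box weighs 30 × 9.8 = 294 N and must supply an equal counterclockwise moment, so its lever arm about the knife-edge support is 156.9 / 294 = 0.534 m.
That puts it at 0.755 − 0.534 = 0.221 m from the left end.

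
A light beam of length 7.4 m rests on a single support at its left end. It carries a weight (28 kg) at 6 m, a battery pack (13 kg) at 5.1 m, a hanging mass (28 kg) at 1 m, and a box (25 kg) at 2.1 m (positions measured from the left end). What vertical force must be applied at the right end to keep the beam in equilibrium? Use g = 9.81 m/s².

F ≈ 417 N

About the left end:
Weight: 28 × 9.81 = 274.7 N down at 6 m → arm 6 m, τ = 274.7 × 6 = 1648 N·m clockwise.
Battery pack: 13 × 9.81 = 127.5 N down at 5.1 m → arm 5.1 m, τ = 127.5 × 5.1 = 650.2 N·m clockwise.
Hanging mass: 28 × 9.81 = 274.7 N down at 1 m → arm 1 m, τ = 274.7 × 1 = 274.7 N·m clockwise.
Box: 25 × 9.81 = 245.2 N down at 2.1 m → arm 2.1 m, τ = 245.2 × 2.1 = 514.9 N·m clockwise.
Net moment of the loads = 3088 N·m clockwise.
The upward force F acts at the right end, arm 7.4 m, giving F × 7.4 counterclockwise.
Balancing moments: F × 7.4 = 3088, giving F = 3088 / 7.4 = 417 N.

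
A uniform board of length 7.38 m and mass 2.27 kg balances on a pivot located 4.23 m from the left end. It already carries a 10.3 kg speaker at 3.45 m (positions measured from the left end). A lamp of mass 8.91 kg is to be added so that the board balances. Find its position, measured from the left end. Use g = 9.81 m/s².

About the pivot (at 4.23 m from the left end):
Beam weight: 2.27 × 9.81 = 22.27 N down at 3.69 m → arm 0.54 m, τ = 22.27 × 0.54 = 12.03 N·m counterclockwise.
Speaker: 10.3 × 9.81 = 101 N down at 3.45 m → arm 0.78 m, τ = 101 × 0.78 = 78.78 N·m counterclockwise.
Net moment of existing loads = 90.81 N·m counterclockwise.
The lamp weighs 8.91 × 9.81 = 87.41 N and must supply an equal clockwise moment, so its lever arm about the pivot is 90.81 / 87.41 = 1.04 m.
That puts it at 4.23 + 1.04 = 5.27 m from the left end.

x ≈ 5.27 m from the left end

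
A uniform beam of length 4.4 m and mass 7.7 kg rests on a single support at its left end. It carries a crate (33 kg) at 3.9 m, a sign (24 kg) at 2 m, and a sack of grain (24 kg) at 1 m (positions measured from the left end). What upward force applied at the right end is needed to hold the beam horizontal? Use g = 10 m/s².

About the left end:
Beam weight: 7.7 × 10 = 77 N down at 2.2 m → arm 2.2 m, τ = 77 × 2.2 = 169.4 N·m clockwise.
Crate: 33 × 10 = 330 N down at 3.9 m → arm 3.9 m, τ = 330 × 3.9 = 1287 N·m clockwise.
Sign: 24 × 10 = 240 N down at 2 m → arm 2 m, τ = 240 × 2 = 480 N·m clockwise.
Sack of grain: 24 × 10 = 240 N down at 1 m → arm 1 m, τ = 240 × 1 = 240 N·m clockwise.
Net moment of the loads = 2176 N·m clockwise.
The upward force F acts at the right end, arm 4.4 m, giving F × 4.4 counterclockwise.
For rotational equilibrium, F × 4.4 = 2176, so F = 2176 / 4.4 = 495 N.

F ≈ 495 N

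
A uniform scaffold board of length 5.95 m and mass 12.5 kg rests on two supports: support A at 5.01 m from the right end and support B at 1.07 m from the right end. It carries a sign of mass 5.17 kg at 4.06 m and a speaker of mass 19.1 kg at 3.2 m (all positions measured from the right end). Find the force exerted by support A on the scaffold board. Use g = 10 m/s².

Sum moments about support B (its reaction then has zero moment arm).
Beam weight: 12.5 × 10 = 125 N down at 2.975 m → arm 1.905 m, τ = 125 × 1.905 = 238.1 N·m counterclockwise.
Sign: 5.17 × 10 = 51.7 N down at 4.06 m → arm 2.99 m, τ = 51.7 × 2.99 = 154.6 N·m counterclockwise.
Speaker: 19.1 × 10 = 191 N down at 3.2 m → arm 2.13 m, τ = 191 × 2.13 = 406.8 N·m counterclockwise.
Net load moment about support B = 799.5 N·m counterclockwise.
Reaction R at support A is upward at 5.01 m, arm 3.94 m → moment R × 3.94 clockwise.
For rotational equilibrium, R × 3.94 = 799.5, so R = 203 N.

R_A ≈ 203 N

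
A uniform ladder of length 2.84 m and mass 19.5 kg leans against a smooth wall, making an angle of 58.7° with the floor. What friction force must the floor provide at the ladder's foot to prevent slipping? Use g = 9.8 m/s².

f ≈ 58.1 N

Sum moments about the foot of the ladder (the floor normal and friction both act there and drop out).
Ladder weight 19.5×9.8 = 191.1 N acts at 1.42 m along the ladder; its horizontal arm is 1.42·cos58.7° = 0.7377 m → τ = 141 N·m clockwise.
Wall normal N acts horizontally at the top; its moment arm is the height L sinθ = 2.84·sin58.7° = 2.427 m, counterclockwise.
For rotational equilibrium, N × 2.427 = 141, so N = 58.1 N.
ΣFx = 0: friction at the foot balances the wall's push, so f = N_wall = 58.1 N.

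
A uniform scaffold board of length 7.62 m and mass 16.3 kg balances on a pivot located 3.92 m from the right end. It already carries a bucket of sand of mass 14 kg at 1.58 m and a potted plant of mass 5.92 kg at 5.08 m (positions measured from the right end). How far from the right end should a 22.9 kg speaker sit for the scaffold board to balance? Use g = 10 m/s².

About the pivot (at 3.92 m from the right end):
Beam weight: 16.3 × 10 = 163 N down at 3.81 m → arm 0.11 m, τ = 163 × 0.11 = 17.93 N·m clockwise.
Bucket of sand: 14 × 10 = 140 N down at 1.58 m → arm 2.34 m, τ = 140 × 2.34 = 327.6 N·m clockwise.
Potted plant: 5.92 × 10 = 59.2 N down at 5.08 m → arm 1.16 m, τ = 59.2 × 1.16 = 68.67 N·m counterclockwise.
Net moment of existing loads = 276.9 N·m clockwise.
The speaker weighs 22.9 × 10 = 229 N and must supply an equal counterclockwise moment, so its lever arm about the pivot is 276.9 / 229 = 1.21 m.
That puts it at 3.92 + 1.21 = 5.13 m from the right end.

x ≈ 5.13 m from the right end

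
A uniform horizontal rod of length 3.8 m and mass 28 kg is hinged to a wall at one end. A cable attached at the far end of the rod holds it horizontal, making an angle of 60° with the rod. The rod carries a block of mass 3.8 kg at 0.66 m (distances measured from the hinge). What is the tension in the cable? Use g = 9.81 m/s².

T ≈ 166 N

Sum moments about the hinge (the unknown hinge reaction has zero arm there).
Beam weight: 28 × 9.81 = 274.7 N down at 1.9 m → arm 1.9 m, τ = 274.7 × 1.9 = 521.9 N·m clockwise.
Block: 3.8 × 9.81 = 37.28 N down at 0.66 m → arm 0.66 m, τ = 37.28 × 0.66 = 24.6 N·m clockwise.
Total clockwise load moment = 546.5 N·m.
The cable tension T acts at 3.8 m; only its component perpendicular to the rod, T sinθ, produces torque. sin 60° = 0.866.
Setting net torque to zero: T × 3.8 × 0.866 = 546.5 → T = 546.5 / 3.291 = 166 N.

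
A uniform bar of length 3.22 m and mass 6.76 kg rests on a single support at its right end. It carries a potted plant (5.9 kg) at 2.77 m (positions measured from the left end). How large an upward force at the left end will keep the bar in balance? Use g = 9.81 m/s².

Sum moments about the right end (the unknown pivot reaction has zero arm there).
Beam weight: 6.76 × 9.81 = 66.32 N down at 1.61 m → arm 1.61 m, τ = 66.32 × 1.61 = 106.8 N·m counterclockwise.
Potted plant: 5.9 × 9.81 = 57.88 N down at 2.77 m → arm 0.45 m, τ = 57.88 × 0.45 = 26.05 N·m counterclockwise.
Net moment of the loads = 132.8 N·m counterclockwise.
The upward force F acts at the left end, arm 3.22 m, giving F × 3.22 clockwise.
For rotational equilibrium, F × 3.22 = 132.8, so F = 132.8 / 3.22 = 41.2 N.

F ≈ 41.2 N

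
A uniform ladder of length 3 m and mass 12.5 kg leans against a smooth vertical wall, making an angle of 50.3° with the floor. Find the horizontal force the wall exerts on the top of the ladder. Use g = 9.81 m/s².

N_wall ≈ 50.9 N

About the foot of the ladder:
Ladder weight 12.5×9.81 = 122.6 N acts at 1.5 m along the ladder; its horizontal arm is 1.5·cos50.3° = 0.9582 m → τ = 117.5 N·m clockwise.
Wall normal N acts horizontally at the top; its moment arm is the height L sinθ = 3·sin50.3° = 2.308 m, counterclockwise.
Στ = 0 ⇒ N × 2.308 = 117.5 ⇒ N = 50.9 N.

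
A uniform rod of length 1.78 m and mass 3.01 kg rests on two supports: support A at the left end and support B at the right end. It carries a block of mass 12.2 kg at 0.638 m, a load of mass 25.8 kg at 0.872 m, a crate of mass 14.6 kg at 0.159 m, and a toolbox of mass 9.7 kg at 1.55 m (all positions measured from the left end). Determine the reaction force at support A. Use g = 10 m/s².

R_A ≈ 370 N

Sum moments about support B (its reaction then has zero moment arm).
Beam weight: 3.01 × 10 = 30.1 N down at 0.89 m → arm 0.89 m, τ = 30.1 × 0.89 = 26.79 N·m counterclockwise.
Block: 12.2 × 10 = 122 N down at 0.638 m → arm 1.142 m, τ = 122 × 1.142 = 139.3 N·m counterclockwise.
Load: 25.8 × 10 = 258 N down at 0.872 m → arm 0.908 m, τ = 258 × 0.908 = 234.3 N·m counterclockwise.
Crate: 14.6 × 10 = 146 N down at 0.159 m → arm 1.621 m, τ = 146 × 1.621 = 236.7 N·m counterclockwise.
Toolbox: 9.7 × 10 = 97 N down at 1.55 m → arm 0.23 m, τ = 97 × 0.23 = 22.31 N·m counterclockwise.
Net load moment about support B = 659.4 N·m counterclockwise.
Reaction R at support A is upward at 0 m, arm 1.78 m → moment R × 1.78 clockwise.
Balancing moments: R × 1.78 = 659.4, giving R = 370 N.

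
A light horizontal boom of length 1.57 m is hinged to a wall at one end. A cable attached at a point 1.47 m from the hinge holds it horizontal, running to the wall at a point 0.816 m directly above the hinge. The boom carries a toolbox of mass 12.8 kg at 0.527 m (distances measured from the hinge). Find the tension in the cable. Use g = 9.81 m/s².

Choose the hinge as the axis so the unknown hinge reaction has zero arm there.
Toolbox: 12.8 × 9.81 = 125.6 N down at 0.527 m → arm 0.527 m, τ = 125.6 × 0.527 = 66.19 N·m clockwise.
Total clockwise load moment = 66.19 N·m.
The cable tension T acts at 1.47 m; only its component perpendicular to the boom, T sinθ, produces torque. sinθ = h/√(h²+d²) = 0.816/√(0.816²+1.47²) = 0.4853.
Στ = 0 ⇒ T × 1.47 × 0.4853 = 66.19 ⇒ T = 66.19 / 0.7134 = 92.8 N.

T ≈ 92.8 N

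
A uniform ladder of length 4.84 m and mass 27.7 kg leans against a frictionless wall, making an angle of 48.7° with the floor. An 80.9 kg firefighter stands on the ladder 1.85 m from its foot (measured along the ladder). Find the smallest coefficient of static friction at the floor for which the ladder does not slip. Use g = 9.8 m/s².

Choose the foot of the ladder as the axis so the floor normal and friction both act there and drop out.
Ladder weight 27.7×9.8 = 271.5 N acts at 2.42 m along the ladder; its horizontal arm is 2.42·cos48.7° = 1.597 m → τ = 433.6 N·m clockwise.
Firefighter: 80.9×9.8 = 792.8 N at 1.85 m → arm 1.221 m → τ = 968 N·m clockwise.
Wall normal N acts horizontally at the top; its moment arm is the height L sinθ = 4.84·sin48.7° = 3.636 m, counterclockwise.
Στ = 0 ⇒ N × 3.636 = 1402 ⇒ N = 385.6 N.
ΣFx = 0 ⇒ f = N_wall = 385.6 N. ΣFy = 0 ⇒ N_floor = 1064 N.
μ_min = f / N_floor = 385.6 / 1064 = 0.362.

μ_min ≈ 0.362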